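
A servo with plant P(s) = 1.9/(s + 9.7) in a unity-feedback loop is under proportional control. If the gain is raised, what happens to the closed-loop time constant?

The closed-loop bandwidth 9.7+K_p·1.9 grows with K_p, so τ shrinks.

decrease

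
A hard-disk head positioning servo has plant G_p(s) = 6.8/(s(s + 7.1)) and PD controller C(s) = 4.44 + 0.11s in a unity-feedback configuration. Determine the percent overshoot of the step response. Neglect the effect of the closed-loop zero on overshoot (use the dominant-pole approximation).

Forward path: (4.44 + 0.11s)·6.8/(s(s+7.1)). The closed-loop characteristic equation is s² + (7.1 + 6.8·0.11)s + 6.8·4.44 = 0.
That is s² + 7.848s + 30.19 = 0, so ω_n = 5.495 rad/s and ζ = 7.848/(2·5.495) = 0.7141.
%OS = 100·exp(−πζ/√(1−ζ²)) = 4.06%.

4.06%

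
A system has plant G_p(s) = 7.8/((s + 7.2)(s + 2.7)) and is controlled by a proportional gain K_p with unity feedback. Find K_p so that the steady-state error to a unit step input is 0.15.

For a type-0 loop with proportional control, e_ss = 1/(1 + K_p·G_p(0)).
G_p(0) = 0.4012. Require 1/(1 + K_p·0.4012) = 0.15, so 1 + 0.4012·K_p = 6.667.
K_p = (6.667 − 1)/0.4012 = 14.1.

K_p = 14.1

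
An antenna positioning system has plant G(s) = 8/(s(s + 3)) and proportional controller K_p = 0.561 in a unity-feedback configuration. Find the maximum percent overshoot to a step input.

From 1 + K_pG(s) = 0: s² + 3s + 4.488 = 0 ⇒ ω_n = 2.118, ζ = 0.7081.
%OS = 100·exp(−πζ/√(1−ζ²)) = 100·exp(−π·0.7081/√0.4987) = 4.29%.

4.29%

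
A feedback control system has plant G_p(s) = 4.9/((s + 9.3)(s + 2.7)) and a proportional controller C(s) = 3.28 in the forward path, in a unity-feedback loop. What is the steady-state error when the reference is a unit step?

0.61

The loop is type 0. Static position error constant K_pos = C(0)·G_p(0) = 3.28·0.1951 = 0.6401.
Steady-state error to a unit step: e_ss = 1/(1+K_pos) = 1/1.64 = 0.61.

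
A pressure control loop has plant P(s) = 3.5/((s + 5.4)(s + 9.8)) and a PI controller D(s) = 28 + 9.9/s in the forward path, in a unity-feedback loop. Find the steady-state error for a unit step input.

0

The open loop D(s)P(s) has a pole at the origin (type 1), so the static position error constant is infinite and e_ss = 1/(1+∞) = 0.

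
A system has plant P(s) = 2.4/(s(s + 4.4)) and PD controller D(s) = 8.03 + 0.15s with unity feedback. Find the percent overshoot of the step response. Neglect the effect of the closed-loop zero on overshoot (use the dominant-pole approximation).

Forward path: (8.03 + 0.15s)·2.4/(s(s+4.4)). The closed-loop characteristic equation is s² + (4.4 + 2.4·0.15)s + 2.4·8.03 = 0.
That is s² + 4.76s + 19.27 = 0, so ω_n = 4.39 rad/s and ζ = 4.76/(2·4.39) = 0.5421.
%OS = 100·exp(−πζ/√(1−ζ²)) = 13.2%.

13.2%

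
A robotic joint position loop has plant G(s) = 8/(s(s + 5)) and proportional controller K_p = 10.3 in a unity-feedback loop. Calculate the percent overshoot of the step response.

40.7%

Closed-loop characteristic equation: s² + 5s + 82.4 = 0, so ω_n = 9.077 rad/s and ζ = 5/(2·9.077) = 0.2754.
%OS = 100·exp(−πζ/√(1−ζ²)) = 100·exp(−π·0.2754/√0.9242) = 40.7%.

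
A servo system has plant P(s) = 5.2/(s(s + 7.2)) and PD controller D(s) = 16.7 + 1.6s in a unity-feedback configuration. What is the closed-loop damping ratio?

ζ = 0.833

Forward path: (16.7 + 1.6s)·5.2/(s(s+7.2)). The closed-loop characteristic equation is s² + (7.2 + 5.2·1.6)s + 5.2·16.7 = 0.
That is s² + 15.52s + 86.84 = 0, so ω_n = 9.319 rad/s and ζ = 15.52/(2·9.319) = 0.8327.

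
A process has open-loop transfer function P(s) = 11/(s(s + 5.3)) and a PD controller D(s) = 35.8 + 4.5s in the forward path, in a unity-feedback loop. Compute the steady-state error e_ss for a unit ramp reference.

0.0135

The loop has one pole at the origin (type 1). Velocity error constant K_v = lim_{s→0} s·D(s)P(s) = 35.8·11/5.3 = 74.3.
Steady-state error to a unit ramp: e_ss = 1/K_v = 0.0135.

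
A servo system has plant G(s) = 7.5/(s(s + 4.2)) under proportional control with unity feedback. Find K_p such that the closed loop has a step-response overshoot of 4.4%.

From %OS = 100·exp(−πζ/√(1−ζ²)) = 4.4%, ζ = −ln(0.044)/√(π²+ln²(0.044)) = 0.7051.
Characteristic equation s² + 4.2s + 7.5K_p = 0 gives ζ = 4.2/(2√(7.5K_p)).
Setting ζ = 0.7051: √(7.5K_p) = 4.2/(2·0.7051) = 2.978, so K_p = 8.871/7.5 = 1.18.

K_p = 1.18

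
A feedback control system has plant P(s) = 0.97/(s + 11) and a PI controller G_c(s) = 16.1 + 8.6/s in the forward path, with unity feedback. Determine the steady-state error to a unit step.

The open loop G_c(s)P(s) has a pole at the origin (type 1), so the static position error constant is infinite and e_ss = 1/(1+∞) = 0.

0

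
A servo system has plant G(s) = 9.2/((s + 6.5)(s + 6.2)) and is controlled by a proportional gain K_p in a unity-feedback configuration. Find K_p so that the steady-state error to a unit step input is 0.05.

Steady-state error for a unit step on this type-0 loop is 1/(1 + K_p·G(0)).
G(0) = 0.2283. Require 1/(1 + K_p·0.2283) = 0.05, so 1 + 0.2283·K_p = 20.
K_p = (20 − 1)/0.2283 = 83.2.

K_p = 83.2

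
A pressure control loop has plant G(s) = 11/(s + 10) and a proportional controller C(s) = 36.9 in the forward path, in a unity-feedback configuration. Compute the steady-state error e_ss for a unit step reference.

The loop is type 0. Static position error constant K_pos = C(0)·G(0) = 36.9·1.1 = 40.59.
Steady-state error to a unit step: e_ss = 1/(1+K_pos) = 1/41.59 = 0.024.

0.024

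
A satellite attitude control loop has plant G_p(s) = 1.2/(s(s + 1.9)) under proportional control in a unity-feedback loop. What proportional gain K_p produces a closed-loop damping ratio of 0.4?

Closed-loop characteristic equation: s² + 1.9s + K_p·1.2 = 0.
So ω_n = √(1.2K_p) and 2ζω_n = 1.9, giving ζ = 1.9/(2√(1.2K_p)).
Setting ζ = 0.4: √(1.2K_p) = 1.9/(2·0.4) = 2.375, so K_p = 5.641/1.2 = 4.7.

K_p = 4.7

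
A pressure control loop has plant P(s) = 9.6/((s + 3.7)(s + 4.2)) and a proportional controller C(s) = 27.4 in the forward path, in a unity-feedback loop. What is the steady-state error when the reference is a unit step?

0.0558

The loop is type 0. Static position error constant K_pos = C(0)·P(0) = 27.4·0.6178 = 16.93.
Steady-state error to a unit step: e_ss = 1/(1+K_pos) = 1/17.93 = 0.0558.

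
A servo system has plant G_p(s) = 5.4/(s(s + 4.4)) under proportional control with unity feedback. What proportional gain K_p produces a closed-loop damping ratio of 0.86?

K_p = 1.21

Closed-loop characteristic equation: s² + 4.4s + K_p·5.4 = 0.
So ω_n = √(5.4K_p) and 2ζω_n = 4.4, giving ζ = 4.4/(2√(5.4K_p)).
Setting ζ = 0.86: √(5.4K_p) = 4.4/(2·0.86) = 2.558, so K_p = 6.544/5.4 = 1.21.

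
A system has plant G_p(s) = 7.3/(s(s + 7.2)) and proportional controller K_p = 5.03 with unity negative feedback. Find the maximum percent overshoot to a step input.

9.82%

Closed-loop characteristic equation: s² + 7.2s + 36.72 = 0, so ω_n = 6.06 rad/s and ζ = 7.2/(2·6.06) = 0.5941.
%OS = 100·exp(−πζ/√(1−ζ²)) = 100·exp(−π·0.5941/√0.647) = 9.82%.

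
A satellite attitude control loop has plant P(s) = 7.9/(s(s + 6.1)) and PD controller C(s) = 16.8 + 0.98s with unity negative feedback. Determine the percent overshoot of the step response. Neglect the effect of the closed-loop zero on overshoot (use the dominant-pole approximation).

9.43%

Forward path: (16.8 + 0.98s)·7.9/(s(s+6.1)). The closed-loop characteristic equation is s² + (6.1 + 7.9·0.98)s + 7.9·16.8 = 0.
That is s² + 13.84s + 132.7 = 0, so ω_n = 11.52 rad/s and ζ = 13.84/(2·11.52) = 0.6008.
%OS = 100·exp(−πζ/√(1−ζ²)) = 9.43%.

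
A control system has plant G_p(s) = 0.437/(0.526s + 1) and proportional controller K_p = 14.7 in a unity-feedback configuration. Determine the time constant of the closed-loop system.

Closed loop: T(s) = K_p·G_p/(1+K_p·G_p) = 6.424/(0.526s + 1 + 6.424), with pole at s = −(1 + 6.424)/0.526 = −14.11.
Closed-loop time constant τ = 1/14.11 = 0.0709 s.

τ = 0.0709 s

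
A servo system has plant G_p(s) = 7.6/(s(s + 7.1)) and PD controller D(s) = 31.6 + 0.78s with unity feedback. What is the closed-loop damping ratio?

ζ = 0.42

Forward path: (31.6 + 0.78s)·7.6/(s(s+7.1)). The closed-loop characteristic equation is s² + (7.1 + 7.6·0.78)s + 7.6·31.6 = 0.
That is s² + 13.03s + 240.2 = 0, so ω_n = 15.5 rad/s and ζ = 13.03/(2·15.5) = 0.4203.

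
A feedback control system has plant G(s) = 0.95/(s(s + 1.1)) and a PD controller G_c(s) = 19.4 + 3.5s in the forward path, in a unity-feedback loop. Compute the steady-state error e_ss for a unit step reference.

0

The open loop G_c(s)G(s) has a pole at the origin (type 1), so the static position error constant is infinite and e_ss = 1/(1+∞) = 0.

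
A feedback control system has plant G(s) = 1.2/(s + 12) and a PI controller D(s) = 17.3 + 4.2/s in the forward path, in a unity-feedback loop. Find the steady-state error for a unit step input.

0

The open loop D(s)G(s) has a pole at the origin (type 1), so the static position error constant is infinite and e_ss = 1/(1+∞) = 0.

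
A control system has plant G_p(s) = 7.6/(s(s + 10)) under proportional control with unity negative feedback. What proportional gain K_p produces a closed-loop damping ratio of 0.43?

Closed-loop characteristic equation: s² + 10s + K_p·7.6 = 0.
So ω_n = √(7.6K_p) and 2ζω_n = 10, giving ζ = 10/(2√(7.6K_p)).
Setting ζ = 0.43: √(7.6K_p) = 10/(2·0.43) = 11.63, so K_p = 135.2/7.6 = 17.8.

K_p = 17.8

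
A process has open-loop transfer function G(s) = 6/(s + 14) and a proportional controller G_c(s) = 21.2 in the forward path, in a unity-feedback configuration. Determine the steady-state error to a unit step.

0.0992

The loop is type 0. Static position error constant K_pos = G_c(0)·G(0) = 21.2·0.4286 = 9.086.
Steady-state error to a unit step: e_ss = 1/(1+K_pos) = 1/10.09 = 0.0992.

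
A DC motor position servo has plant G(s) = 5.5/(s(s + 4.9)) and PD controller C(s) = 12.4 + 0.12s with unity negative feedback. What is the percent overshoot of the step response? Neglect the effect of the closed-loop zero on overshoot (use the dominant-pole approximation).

32.5%

Forward path: (12.4 + 0.12s)·5.5/(s(s+4.9)). The closed-loop characteristic equation is s² + (4.9 + 5.5·0.12)s + 5.5·12.4 = 0.
That is s² + 5.56s + 68.2 = 0, so ω_n = 8.258 rad/s and ζ = 5.56/(2·8.258) = 0.3366.
%OS = 100·exp(−πζ/√(1−ζ²)) = 32.5%.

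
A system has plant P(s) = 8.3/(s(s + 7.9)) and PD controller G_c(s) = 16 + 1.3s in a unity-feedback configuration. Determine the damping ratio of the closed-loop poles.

ζ = 0.811

Forward path: (16 + 1.3s)·8.3/(s(s+7.9)). The closed-loop characteristic equation is s² + (7.9 + 8.3·1.3)s + 8.3·16 = 0.
That is s² + 18.69s + 132.8 = 0, so ω_n = 11.52 rad/s and ζ = 18.69/(2·11.52) = 0.8109.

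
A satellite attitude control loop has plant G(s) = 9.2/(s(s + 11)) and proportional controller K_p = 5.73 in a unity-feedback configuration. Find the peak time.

From 1 + K_pG(s) = 0: s² + 11s + 52.72 = 0 ⇒ ω_n = 7.261, ζ = 0.7575.
Damped frequency ω_d = ω_n√(1−ζ²) = 4.74 rad/s, so peak time T_p = π/ω_d = 0.663 s.

T_p = 0.663 s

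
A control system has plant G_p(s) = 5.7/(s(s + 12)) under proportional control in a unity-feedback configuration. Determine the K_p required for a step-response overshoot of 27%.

K_p = 42.7

From %OS = 100·exp(−πζ/√(1−ζ²)) = 27%, ζ = −ln(0.27)/√(π²+ln²(0.27)) = 0.3847.
Characteristic equation s² + 12s + 5.7K_p = 0 gives ζ = 12/(2√(5.7K_p)).
Setting ζ = 0.3847: √(5.7K_p) = 12/(2·0.3847) = 15.6, so K_p = 243.3/5.7 = 42.7.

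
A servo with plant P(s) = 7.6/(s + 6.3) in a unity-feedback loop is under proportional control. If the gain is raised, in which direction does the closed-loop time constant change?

decrease

The closed-loop bandwidth 6.3+K_p·7.6 grows with K_p, so τ shrinks.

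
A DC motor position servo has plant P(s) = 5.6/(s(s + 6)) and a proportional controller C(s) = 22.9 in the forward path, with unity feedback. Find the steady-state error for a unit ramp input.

The loop has one pole at the origin (type 1). Velocity error constant K_v = lim_{s→0} s·C(s)P(s) = 22.9·5.6/6 = 21.37.
Steady-state error to a unit ramp: e_ss = 1/K_v = 0.0468.

0.0468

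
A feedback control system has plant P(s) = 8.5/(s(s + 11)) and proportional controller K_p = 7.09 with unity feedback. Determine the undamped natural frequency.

With unity feedback the closed-loop characteristic equation is s² + 11s + 7.09·8.5 = s² + 11s + 60.27 = 0.
Matching s² + 2ζω_n s + ω_n²: ω_n = √60.27 = 7.763 rad/s and 2ζω_n = 11, so ζ = 11/(2·7.763) = 0.708.

ω_n = 7.76 rad/s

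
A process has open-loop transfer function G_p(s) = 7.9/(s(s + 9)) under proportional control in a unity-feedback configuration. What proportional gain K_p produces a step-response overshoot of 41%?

From %OS = 100·exp(−πζ/√(1−ζ²)) = 41%, ζ = −ln(0.41)/√(π²+ln²(0.41)) = 0.273.
Characteristic equation s² + 9s + 7.9K_p = 0 gives ζ = 9/(2√(7.9K_p)).
Setting ζ = 0.273: √(7.9K_p) = 9/(2·0.273) = 16.48, so K_p = 271.7/7.9 = 34.4.

K_p = 34.4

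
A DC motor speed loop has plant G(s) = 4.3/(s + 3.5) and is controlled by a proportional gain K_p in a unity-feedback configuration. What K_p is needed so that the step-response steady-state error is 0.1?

For a type-0 loop with proportional control, e_ss = 1/(1 + K_p·G(0)).
G(0) = 1.229. Require 1/(1 + K_p·1.229) = 0.1, so 1 + 1.229·K_p = 10.
K_p = (10 − 1)/1.229 = 7.33.

K_p = 7.33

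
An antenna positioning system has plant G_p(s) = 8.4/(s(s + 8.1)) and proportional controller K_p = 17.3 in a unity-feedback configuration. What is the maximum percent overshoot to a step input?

32.6%

The closed-loop denominator s² + 8.1s + 145.3 gives ω_n = √145.3 = 12.05 and ζ = 8.1/(2ω_n) = 0.336.
%OS = 100·exp(−πζ/√(1−ζ²)) = 100·exp(−π·0.336/√0.8871) = 32.6%.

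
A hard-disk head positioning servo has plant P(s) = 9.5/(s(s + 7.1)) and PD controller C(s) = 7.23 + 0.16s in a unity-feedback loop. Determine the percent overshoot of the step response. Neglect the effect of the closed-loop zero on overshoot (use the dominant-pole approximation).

14.8%

Forward path: (7.23 + 0.16s)·9.5/(s(s+7.1)). The closed-loop characteristic equation is s² + (7.1 + 9.5·0.16)s + 9.5·7.23 = 0.
That is s² + 8.62s + 68.69 = 0, so ω_n = 8.288 rad/s and ζ = 8.62/(2·8.288) = 0.5201.
%OS = 100·exp(−πζ/√(1−ζ²)) = 14.8%.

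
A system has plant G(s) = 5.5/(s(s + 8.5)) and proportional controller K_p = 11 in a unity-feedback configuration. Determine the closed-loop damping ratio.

ζ = 0.546

With unity feedback the closed-loop characteristic equation is s² + 8.5s + 11·5.5 = s² + 8.5s + 60.5 = 0.
So ω_n² = 60.5 ⇒ ω_n = 7.778 rad/s, and ζ = 8.5/(2ω_n) = 0.546.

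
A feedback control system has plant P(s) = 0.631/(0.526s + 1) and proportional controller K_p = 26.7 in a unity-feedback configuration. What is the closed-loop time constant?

Closed loop: T(s) = K_p·P/(1+K_p·P) = 16.85/(0.526s + 1 + 16.85), with pole at s = −(1 + 16.85)/0.526 = −33.93.
Closed-loop time constant τ = 1/33.93 = 0.0295 s.

τ = 0.0295 s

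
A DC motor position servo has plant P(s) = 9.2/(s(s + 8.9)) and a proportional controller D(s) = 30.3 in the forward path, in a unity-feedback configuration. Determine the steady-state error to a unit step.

The open loop D(s)P(s) has a pole at the origin (type 1), so the static position error constant is infinite and e_ss = 1/(1+∞) = 0.

0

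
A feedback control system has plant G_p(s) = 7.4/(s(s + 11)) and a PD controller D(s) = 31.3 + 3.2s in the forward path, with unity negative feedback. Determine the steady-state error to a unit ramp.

0.0475

The loop has one pole at the origin (type 1). Velocity error constant K_v = lim_{s→0} s·D(s)G_p(s) = 31.3·7.4/11 = 21.06.
Steady-state error to a unit ramp: e_ss = 1/K_v = 0.0475.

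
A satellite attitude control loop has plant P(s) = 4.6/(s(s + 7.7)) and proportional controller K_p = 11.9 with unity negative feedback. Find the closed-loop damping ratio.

ζ = 0.52

With unity feedback the closed-loop characteristic equation is s² + 7.7s + 11.9·4.6 = s² + 7.7s + 54.74 = 0.
Matching s² + 2ζω_n s + ω_n²: ω_n = √54.74 = 7.399 rad/s and 2ζω_n = 7.7, so ζ = 7.7/(2·7.399) = 0.52.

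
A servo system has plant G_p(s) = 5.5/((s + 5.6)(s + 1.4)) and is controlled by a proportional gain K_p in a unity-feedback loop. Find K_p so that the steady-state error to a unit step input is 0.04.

For a type-0 loop with proportional control, e_ss = 1/(1 + K_p·G_p(0)).
G_p(0) = 0.7015. Require 1/(1 + K_p·0.7015) = 0.04, so 1 + 0.7015·K_p = 25.
K_p = (25 − 1)/0.7015 = 34.2.

K_p = 34.2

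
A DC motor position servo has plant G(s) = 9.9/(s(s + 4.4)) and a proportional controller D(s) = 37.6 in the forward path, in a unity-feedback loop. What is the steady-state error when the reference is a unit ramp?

0.0118

The loop has one pole at the origin (type 1). Velocity error constant K_v = lim_{s→0} s·D(s)G(s) = 37.6·9.9/4.4 = 84.6.
Steady-state error to a unit ramp: e_ss = 1/K_v = 0.0118.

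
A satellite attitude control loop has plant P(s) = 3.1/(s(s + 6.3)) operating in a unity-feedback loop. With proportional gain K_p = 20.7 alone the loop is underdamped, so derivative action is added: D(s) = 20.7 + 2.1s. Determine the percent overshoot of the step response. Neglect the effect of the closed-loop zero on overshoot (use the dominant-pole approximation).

1.53%

Forward path: (20.7 + 2.1s)·3.1/(s(s+6.3)). The closed-loop characteristic equation is s² + (6.3 + 3.1·2.1)s + 3.1·20.7 = 0.
That is s² + 12.81s + 64.17 = 0, so ω_n = 8.011 rad/s and ζ = 12.81/(2·8.011) = 0.7996.
%OS = 100·exp(−πζ/√(1−ζ²)) = 1.53%.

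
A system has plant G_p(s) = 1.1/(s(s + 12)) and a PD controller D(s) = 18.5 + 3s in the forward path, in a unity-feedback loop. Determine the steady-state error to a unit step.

The open loop D(s)G_p(s) has a pole at the origin (type 1), so the static position error constant is infinite and e_ss = 1/(1+∞) = 0.

0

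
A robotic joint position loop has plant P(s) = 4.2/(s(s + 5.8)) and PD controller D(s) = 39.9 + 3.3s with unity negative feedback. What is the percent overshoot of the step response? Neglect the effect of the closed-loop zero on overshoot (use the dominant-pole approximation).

Forward path: (39.9 + 3.3s)·4.2/(s(s+5.8)). The closed-loop characteristic equation is s² + (5.8 + 4.2·3.3)s + 4.2·39.9 = 0.
That is s² + 19.66s + 167.6 = 0, so ω_n = 12.95 rad/s and ζ = 19.66/(2·12.95) = 0.7594.
%OS = 100·exp(−πζ/√(1−ζ²)) = 2.56%.

2.56%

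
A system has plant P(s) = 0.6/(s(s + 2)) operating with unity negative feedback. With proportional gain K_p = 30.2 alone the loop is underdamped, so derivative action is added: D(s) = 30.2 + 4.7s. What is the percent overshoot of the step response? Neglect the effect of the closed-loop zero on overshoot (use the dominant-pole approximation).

Forward path: (30.2 + 4.7s)·0.6/(s(s+2)). The closed-loop characteristic equation is s² + (2 + 0.6·4.7)s + 0.6·30.2 = 0.
That is s² + 4.82s + 18.12 = 0, so ω_n = 4.257 rad/s and ζ = 4.82/(2·4.257) = 0.5662.
%OS = 100·exp(−πζ/√(1−ζ²)) = 11.6%.

11.6%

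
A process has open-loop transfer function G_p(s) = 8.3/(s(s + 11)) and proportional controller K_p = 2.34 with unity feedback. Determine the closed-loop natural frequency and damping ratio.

ω_n = 4.41 rad/s, ζ = 1.25

With unity feedback the closed-loop characteristic equation is s² + 11s + 2.34·8.3 = s² + 11s + 19.42 = 0.
Matching s² + 2ζω_n s + ω_n²: ω_n = √19.42 = 4.407 rad/s and 2ζω_n = 11, so ζ = 11/(2·4.407) = 1.25.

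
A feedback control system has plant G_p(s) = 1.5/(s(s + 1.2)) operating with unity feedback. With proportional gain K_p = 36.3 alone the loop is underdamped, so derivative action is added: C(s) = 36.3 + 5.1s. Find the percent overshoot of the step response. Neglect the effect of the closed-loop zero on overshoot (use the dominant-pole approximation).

Forward path: (36.3 + 5.1s)·1.5/(s(s+1.2)). The closed-loop characteristic equation is s² + (1.2 + 1.5·5.1)s + 1.5·36.3 = 0.
That is s² + 8.85s + 54.45 = 0, so ω_n = 7.379 rad/s and ζ = 8.85/(2·7.379) = 0.5997.
%OS = 100·exp(−πζ/√(1−ζ²)) = 9.5%.

9.5%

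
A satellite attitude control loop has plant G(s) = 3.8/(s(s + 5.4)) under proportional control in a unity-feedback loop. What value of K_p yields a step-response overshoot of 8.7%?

K_p = 5.09

From %OS = 100·exp(−πζ/√(1−ζ²)) = 8.7%, ζ = −ln(0.087)/√(π²+ln²(0.087)) = 0.6137.
Characteristic equation s² + 5.4s + 3.8K_p = 0 gives ζ = 5.4/(2√(3.8K_p)).
Setting ζ = 0.6137: √(3.8K_p) = 5.4/(2·0.6137) = 4.4, so K_p = 19.36/3.8 = 5.09.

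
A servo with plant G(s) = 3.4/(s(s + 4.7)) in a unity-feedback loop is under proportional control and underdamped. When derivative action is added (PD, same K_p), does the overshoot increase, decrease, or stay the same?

decrease

With PD the characteristic equation becomes s² + (a + K·K_d)s + K·K_p = 0; the damping term grows, ζ rises, overshoot falls.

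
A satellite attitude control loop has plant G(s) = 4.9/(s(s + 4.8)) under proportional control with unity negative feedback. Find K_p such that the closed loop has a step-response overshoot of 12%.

K_p = 3.76

From %OS = 100·exp(−πζ/√(1−ζ²)) = 12%, ζ = −ln(0.12)/√(π²+ln²(0.12)) = 0.5594.
Characteristic equation s² + 4.8s + 4.9K_p = 0 gives ζ = 4.8/(2√(4.9K_p)).
Setting ζ = 0.5594: √(4.9K_p) = 4.8/(2·0.5594) = 4.29, so K_p = 18.41/4.9 = 3.76.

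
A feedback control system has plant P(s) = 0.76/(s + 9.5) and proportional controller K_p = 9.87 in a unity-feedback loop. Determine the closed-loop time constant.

τ = 0.0588 s

Closed-loop transfer function: T(s) = K_p·P(s)/(1 + K_p·P(s)) = 7.501/(s + 9.5 + 7.501) = 7.501/(s + 17).
Time constant τ = 1/17 = 0.0588 s.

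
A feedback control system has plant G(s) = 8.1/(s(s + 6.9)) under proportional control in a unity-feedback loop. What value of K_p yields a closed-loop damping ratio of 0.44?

Closed-loop characteristic equation: s² + 6.9s + K_p·8.1 = 0.
So ω_n = √(8.1K_p) and 2ζω_n = 6.9, giving ζ = 6.9/(2√(8.1K_p)).
Setting ζ = 0.44: √(8.1K_p) = 6.9/(2·0.44) = 7.841, so K_p = 61.48/8.1 = 7.59.

K_p = 7.59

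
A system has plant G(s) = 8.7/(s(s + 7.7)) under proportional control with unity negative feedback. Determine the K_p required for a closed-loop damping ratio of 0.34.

Closed-loop characteristic equation: s² + 7.7s + K_p·8.7 = 0.
So ω_n = √(8.7K_p) and 2ζω_n = 7.7, giving ζ = 7.7/(2√(8.7K_p)).
Setting ζ = 0.34: √(8.7K_p) = 7.7/(2·0.34) = 11.32, so K_p = 128.2/8.7 = 14.7.

K_p = 14.7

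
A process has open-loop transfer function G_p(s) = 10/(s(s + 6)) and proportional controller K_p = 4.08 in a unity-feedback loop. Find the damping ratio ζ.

ζ = 0.47

The closed-loop denominator is s(s+6) + 4.08·10 = s² + 6s + 40.8.
Matching s² + 2ζω_n s + ω_n²: ω_n = √40.8 = 6.387 rad/s and 2ζω_n = 6, so ζ = 6/(2·6.387) = 0.47.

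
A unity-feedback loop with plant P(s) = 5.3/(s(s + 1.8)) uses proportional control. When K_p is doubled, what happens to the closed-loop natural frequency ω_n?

increase

ω_n = √(5.3·K_p), which grows with K_p.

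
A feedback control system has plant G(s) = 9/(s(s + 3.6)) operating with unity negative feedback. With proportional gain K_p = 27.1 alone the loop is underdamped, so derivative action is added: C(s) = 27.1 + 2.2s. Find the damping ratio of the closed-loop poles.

ζ = 0.749

Forward path: (27.1 + 2.2s)·9/(s(s+3.6)). The closed-loop characteristic equation is s² + (3.6 + 9·2.2)s + 9·27.1 = 0.
That is s² + 23.4s + 243.9 = 0, so ω_n = 15.62 rad/s and ζ = 23.4/(2·15.62) = 0.7492.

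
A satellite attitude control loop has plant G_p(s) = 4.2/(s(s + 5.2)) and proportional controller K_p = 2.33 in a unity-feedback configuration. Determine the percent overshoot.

0.914%

The closed-loop denominator s² + 5.2s + 9.786 gives ω_n = √9.786 = 3.128 and ζ = 5.2/(2ω_n) = 0.8311.
%OS = 100·exp(−πζ/√(1−ζ²)) = 100·exp(−π·0.8311/√0.3092) = 0.914%.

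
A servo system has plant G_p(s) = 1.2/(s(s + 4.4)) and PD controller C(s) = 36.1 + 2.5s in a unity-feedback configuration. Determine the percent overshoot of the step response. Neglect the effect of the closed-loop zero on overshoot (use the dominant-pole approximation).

Forward path: (36.1 + 2.5s)·1.2/(s(s+4.4)). The closed-loop characteristic equation is s² + (4.4 + 1.2·2.5)s + 1.2·36.1 = 0.
That is s² + 7.4s + 43.32 = 0, so ω_n = 6.582 rad/s and ζ = 7.4/(2·6.582) = 0.5622.
%OS = 100·exp(−πζ/√(1−ζ²)) = 11.8%.

11.8%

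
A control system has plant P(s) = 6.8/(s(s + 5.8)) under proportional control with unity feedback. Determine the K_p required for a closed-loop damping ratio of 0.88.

Closed-loop characteristic equation: s² + 5.8s + K_p·6.8 = 0.
So ω_n = √(6.8K_p) and 2ζω_n = 5.8, giving ζ = 5.8/(2√(6.8K_p)).
Setting ζ = 0.88: √(6.8K_p) = 5.8/(2·0.88) = 3.295, so K_p = 10.86/6.8 = 1.6.

K_p = 1.6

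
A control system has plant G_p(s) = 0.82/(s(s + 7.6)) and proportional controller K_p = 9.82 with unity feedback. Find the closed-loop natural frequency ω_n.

ω_n = 2.84 rad/s

With unity feedback the closed-loop characteristic equation is s² + 7.6s + 9.82·0.82 = s² + 7.6s + 8.052 = 0.
Matching s² + 2ζω_n s + ω_n²: ω_n = √8.052 = 2.838 rad/s and 2ζω_n = 7.6, so ζ = 7.6/(2·2.838) = 1.34.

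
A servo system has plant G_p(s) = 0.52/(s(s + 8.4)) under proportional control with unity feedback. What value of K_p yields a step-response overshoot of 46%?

K_p = 589

From %OS = 100·exp(−πζ/√(1−ζ²)) = 46%, ζ = −ln(0.46)/√(π²+ln²(0.46)) = 0.24.
Characteristic equation s² + 8.4s + 0.52K_p = 0 gives ζ = 8.4/(2√(0.52K_p)).
Setting ζ = 0.24: √(0.52K_p) = 8.4/(2·0.24) = 17.5, so K_p = 306.4/0.52 = 589.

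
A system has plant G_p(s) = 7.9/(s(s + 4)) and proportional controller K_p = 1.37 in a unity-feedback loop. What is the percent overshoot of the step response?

9.02%

From 1 + K_pG_p(s) = 0: s² + 4s + 10.82 = 0 ⇒ ω_n = 3.29, ζ = 0.6079.
%OS = 100·exp(−πζ/√(1−ζ²)) = 100·exp(−π·0.6079/√0.6304) = 9.02%.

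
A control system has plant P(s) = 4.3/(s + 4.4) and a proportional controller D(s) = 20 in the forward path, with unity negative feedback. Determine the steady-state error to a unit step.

0.0487

The loop is type 0. Static position error constant K_pos = D(0)·P(0) = 20·0.9773 = 19.55.
Steady-state error to a unit step: e_ss = 1/(1+K_pos) = 1/20.55 = 0.0487.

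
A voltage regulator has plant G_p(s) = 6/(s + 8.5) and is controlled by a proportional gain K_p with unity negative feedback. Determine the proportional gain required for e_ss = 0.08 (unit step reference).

K_p = 16.3

For a type-0 loop with proportional control, e_ss = 1/(1 + K_p·G_p(0)).
G_p(0) = 0.7059. Require 1/(1 + K_p·0.7059) = 0.08, so 1 + 0.7059·K_p = 12.5.
K_p = (12.5 − 1)/0.7059 = 16.3.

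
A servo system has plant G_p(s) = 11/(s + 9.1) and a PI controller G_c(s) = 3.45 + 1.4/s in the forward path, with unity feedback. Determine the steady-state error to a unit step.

The open loop G_c(s)G_p(s) has a pole at the origin (type 1), so the static position error constant is infinite and e_ss = 1/(1+∞) = 0.

0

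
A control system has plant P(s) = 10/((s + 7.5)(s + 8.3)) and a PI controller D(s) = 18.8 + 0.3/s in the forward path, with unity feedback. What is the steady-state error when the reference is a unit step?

0

The open loop D(s)P(s) has a pole at the origin (type 1), so the static position error constant is infinite and e_ss = 1/(1+∞) = 0.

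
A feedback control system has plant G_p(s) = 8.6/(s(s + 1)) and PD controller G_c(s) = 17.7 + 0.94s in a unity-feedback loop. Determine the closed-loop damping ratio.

ζ = 0.368

Forward path: (17.7 + 0.94s)·8.6/(s(s+1)). The closed-loop characteristic equation is s² + (1 + 8.6·0.94)s + 8.6·17.7 = 0.
That is s² + 9.084s + 152.2 = 0, so ω_n = 12.34 rad/s and ζ = 9.084/(2·12.34) = 0.3681.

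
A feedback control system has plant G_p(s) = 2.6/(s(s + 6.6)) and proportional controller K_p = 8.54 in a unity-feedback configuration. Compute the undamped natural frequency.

The closed-loop denominator is s(s+6.6) + 8.54·2.6 = s² + 6.6s + 22.2.
So ω_n² = 22.2 ⇒ ω_n = 4.712 rad/s, and ζ = 6.6/(2ω_n) = 0.7.

ω_n = 4.71 rad/s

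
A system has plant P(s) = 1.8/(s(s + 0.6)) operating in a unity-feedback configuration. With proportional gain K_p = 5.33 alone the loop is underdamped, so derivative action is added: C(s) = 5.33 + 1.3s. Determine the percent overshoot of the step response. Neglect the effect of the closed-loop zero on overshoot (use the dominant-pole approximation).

18.4%

Forward path: (5.33 + 1.3s)·1.8/(s(s+0.6)). The closed-loop characteristic equation is s² + (0.6 + 1.8·1.3)s + 1.8·5.33 = 0.
That is s² + 2.94s + 9.594 = 0, so ω_n = 3.097 rad/s and ζ = 2.94/(2·3.097) = 0.4746.
%OS = 100·exp(−πζ/√(1−ζ²)) = 18.4%.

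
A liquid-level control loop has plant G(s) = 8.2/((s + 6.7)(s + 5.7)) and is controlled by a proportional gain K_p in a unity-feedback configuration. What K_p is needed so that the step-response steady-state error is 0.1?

The loop is type 0, so e_ss(step) = 1/(1 + K_pos) with K_pos = K_p·G(0).
G(0) = 0.2147. Require 1/(1 + K_p·0.2147) = 0.1, so 1 + 0.2147·K_p = 10.
K_p = (10 − 1)/0.2147 = 41.9.

K_p = 41.9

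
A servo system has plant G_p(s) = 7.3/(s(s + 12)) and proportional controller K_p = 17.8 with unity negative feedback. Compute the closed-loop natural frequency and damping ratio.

1 + K_p·G_p(s) = 0 gives s² + 12s + 129.9 = 0.
Matching s² + 2ζω_n s + ω_n²: ω_n = √129.9 = 11.4 rad/s and 2ζω_n = 12, so ζ = 12/(2·11.4) = 0.526.

ω_n = 11.4 rad/s, ζ = 0.526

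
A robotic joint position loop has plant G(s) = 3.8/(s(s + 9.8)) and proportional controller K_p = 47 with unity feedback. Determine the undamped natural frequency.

1 + K_p·G(s) = 0 gives s² + 9.8s + 178.6 = 0.
Matching s² + 2ζω_n s + ω_n²: ω_n = √178.6 = 13.36 rad/s and 2ζω_n = 9.8, so ζ = 9.8/(2·13.36) = 0.367.

ω_n = 13.4 rad/s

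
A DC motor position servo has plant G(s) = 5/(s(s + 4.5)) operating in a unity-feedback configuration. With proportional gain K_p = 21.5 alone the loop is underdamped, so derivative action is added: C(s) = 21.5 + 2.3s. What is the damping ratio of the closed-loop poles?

ζ = 0.772

Forward path: (21.5 + 2.3s)·5/(s(s+4.5)). The closed-loop characteristic equation is s² + (4.5 + 5·2.3)s + 5·21.5 = 0.
That is s² + 16s + 107.5 = 0, so ω_n = 10.37 rad/s and ζ = 16/(2·10.37) = 0.7716.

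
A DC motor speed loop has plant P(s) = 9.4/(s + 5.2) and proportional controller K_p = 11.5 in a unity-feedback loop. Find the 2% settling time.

T_s ≈ 0.0353 s

Closed-loop transfer function: T(s) = K_p·P(s)/(1 + K_p·P(s)) = 108.1/(s + 5.2 + 108.1) = 108.1/(s + 113.3).
Time constant τ = 1/113.3 = 0.008826 s, so the 2% settling time is about 4τ = 0.0353 s.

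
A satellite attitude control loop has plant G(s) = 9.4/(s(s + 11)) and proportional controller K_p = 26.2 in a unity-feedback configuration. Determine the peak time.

The closed-loop denominator s² + 11s + 246.3 gives ω_n = √246.3 = 15.69 and ζ = 11/(2ω_n) = 0.3505.
Damped frequency ω_d = ω_n√(1−ζ²) = 14.7 rad/s, so peak time T_p = π/ω_d = 0.214 s.

T_p = 0.214 s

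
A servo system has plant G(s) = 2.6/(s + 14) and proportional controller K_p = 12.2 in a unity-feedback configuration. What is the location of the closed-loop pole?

Closed-loop transfer function: T(s) = K_p·G(s)/(1 + K_p·G(s)) = 31.72/(s + 14 + 31.72) = 31.72/(s + 45.72).
The closed-loop pole is at s = −45.72.

s = -45.72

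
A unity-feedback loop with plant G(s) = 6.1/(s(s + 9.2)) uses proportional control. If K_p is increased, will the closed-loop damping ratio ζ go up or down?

ζ = 9.2/(2√(6.1K_p)); increasing K_p raises the denominator, so ζ falls.

decrease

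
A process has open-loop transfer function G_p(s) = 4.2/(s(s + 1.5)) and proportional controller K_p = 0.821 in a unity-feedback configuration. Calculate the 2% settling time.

From 1 + K_pG_p(s) = 0: s² + 1.5s + 3.448 = 0 ⇒ ω_n = 1.857, ζ = 0.4039.
2% settling time T_s ≈ 4/(ζω_n) = 4/0.75 = 5.33 s.

T_s ≈ 5.33 s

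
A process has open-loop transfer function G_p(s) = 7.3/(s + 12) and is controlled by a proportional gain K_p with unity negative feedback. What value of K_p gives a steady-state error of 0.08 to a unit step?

Steady-state error for a unit step on this type-0 loop is 1/(1 + K_p·G_p(0)).
G_p(0) = 0.6083. Require 1/(1 + K_p·0.6083) = 0.08, so 1 + 0.6083·K_p = 12.5.
K_p = (12.5 − 1)/0.6083 = 18.9.

K_p = 18.9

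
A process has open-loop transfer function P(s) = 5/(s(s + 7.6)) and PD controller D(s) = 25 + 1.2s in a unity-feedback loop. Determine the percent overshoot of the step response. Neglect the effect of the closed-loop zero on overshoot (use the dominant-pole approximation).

9.01%

Forward path: (25 + 1.2s)·5/(s(s+7.6)). The closed-loop characteristic equation is s² + (7.6 + 5·1.2)s + 5·25 = 0.
That is s² + 13.6s + 125 = 0, so ω_n = 11.18 rad/s and ζ = 13.6/(2·11.18) = 0.6082.
%OS = 100·exp(−πζ/√(1−ζ²)) = 9.01%.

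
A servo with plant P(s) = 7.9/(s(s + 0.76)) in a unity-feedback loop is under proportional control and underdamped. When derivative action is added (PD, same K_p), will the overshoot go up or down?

decrease

The derivative term adds K·K_d to the s-coefficient of the characteristic equation, raising 2ζω_n while ω_n is unchanged; ζ increases, so overshoot decreases.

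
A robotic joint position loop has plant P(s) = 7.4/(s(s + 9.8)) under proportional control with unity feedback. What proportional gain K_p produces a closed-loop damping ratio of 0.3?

K_p = 36.1

Closed-loop characteristic equation: s² + 9.8s + K_p·7.4 = 0.
So ω_n = √(7.4K_p) and 2ζω_n = 9.8, giving ζ = 9.8/(2√(7.4K_p)).
Setting ζ = 0.3: √(7.4K_p) = 9.8/(2·0.3) = 16.33, so K_p = 266.8/7.4 = 36.1.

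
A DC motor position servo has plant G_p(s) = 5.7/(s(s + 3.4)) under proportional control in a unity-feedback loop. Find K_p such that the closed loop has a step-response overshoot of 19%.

K_p = 2.32

From %OS = 100·exp(−πζ/√(1−ζ²)) = 19%, ζ = −ln(0.19)/√(π²+ln²(0.19)) = 0.4673.
Characteristic equation s² + 3.4s + 5.7K_p = 0 gives ζ = 3.4/(2√(5.7K_p)).
Setting ζ = 0.4673: √(5.7K_p) = 3.4/(2·0.4673) = 3.638, so K_p = 13.23/5.7 = 2.32.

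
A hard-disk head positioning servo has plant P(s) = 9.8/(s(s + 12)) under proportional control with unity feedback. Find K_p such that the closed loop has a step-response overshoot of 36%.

K_p = 38.4

From %OS = 100·exp(−πζ/√(1−ζ²)) = 36%, ζ = −ln(0.36)/√(π²+ln²(0.36)) = 0.3093.
Characteristic equation s² + 12s + 9.8K_p = 0 gives ζ = 12/(2√(9.8K_p)).
Setting ζ = 0.3093: √(9.8K_p) = 12/(2·0.3093) = 19.4, so K_p = 376.4/9.8 = 38.4.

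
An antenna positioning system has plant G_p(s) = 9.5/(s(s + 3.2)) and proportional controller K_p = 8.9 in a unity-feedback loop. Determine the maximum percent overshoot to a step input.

Closed-loop characteristic equation: s² + 3.2s + 84.55 = 0, so ω_n = 9.195 rad/s and ζ = 3.2/(2·9.195) = 0.174.
%OS = 100·exp(−πζ/√(1−ζ²)) = 100·exp(−π·0.174/√0.9697) = 57.4%.

57.4%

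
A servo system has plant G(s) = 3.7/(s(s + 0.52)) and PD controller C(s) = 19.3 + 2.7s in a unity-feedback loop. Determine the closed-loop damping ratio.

ζ = 0.622

Forward path: (19.3 + 2.7s)·3.7/(s(s+0.52)). The closed-loop characteristic equation is s² + (0.52 + 3.7·2.7)s + 3.7·19.3 = 0.
That is s² + 10.51s + 71.41 = 0, so ω_n = 8.45 rad/s and ζ = 10.51/(2·8.45) = 0.6219.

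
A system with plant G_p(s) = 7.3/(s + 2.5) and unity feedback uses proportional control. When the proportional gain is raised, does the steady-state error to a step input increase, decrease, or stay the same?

decrease

e_ss = 1/(1 + K_p·G_p(0)); a larger K_p raises the denominator, so e_ss decreases.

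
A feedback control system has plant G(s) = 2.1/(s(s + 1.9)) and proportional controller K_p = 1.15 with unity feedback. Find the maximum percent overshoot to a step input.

8.83%

The closed-loop denominator s² + 1.9s + 2.415 gives ω_n = √2.415 = 1.554 and ζ = 1.9/(2ω_n) = 0.6113.
%OS = 100·exp(−πζ/√(1−ζ²)) = 100·exp(−π·0.6113/√0.6263) = 8.83%.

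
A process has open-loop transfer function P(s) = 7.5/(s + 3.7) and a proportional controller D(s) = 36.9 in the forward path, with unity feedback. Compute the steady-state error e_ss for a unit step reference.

0.0132

The loop is type 0. Static position error constant K_pos = D(0)·P(0) = 36.9·2.027 = 74.8.
Steady-state error to a unit step: e_ss = 1/(1+K_pos) = 1/75.8 = 0.0132.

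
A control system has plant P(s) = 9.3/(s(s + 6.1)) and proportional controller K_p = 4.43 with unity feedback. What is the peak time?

T_p = 0.556 s

Closed-loop characteristic equation: s² + 6.1s + 41.2 = 0, so ω_n = 6.419 rad/s and ζ = 6.1/(2·6.419) = 0.4752.
Damped frequency ω_d = ω_n√(1−ζ²) = 5.648 rad/s, so peak time T_p = π/ω_d = 0.556 s.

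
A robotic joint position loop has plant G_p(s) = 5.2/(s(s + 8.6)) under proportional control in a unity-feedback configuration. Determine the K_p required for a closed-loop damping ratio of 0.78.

Closed-loop characteristic equation: s² + 8.6s + K_p·5.2 = 0.
So ω_n = √(5.2K_p) and 2ζω_n = 8.6, giving ζ = 8.6/(2√(5.2K_p)).
Setting ζ = 0.78: √(5.2K_p) = 8.6/(2·0.78) = 5.513, so K_p = 30.39/5.2 = 5.84.

K_p = 5.84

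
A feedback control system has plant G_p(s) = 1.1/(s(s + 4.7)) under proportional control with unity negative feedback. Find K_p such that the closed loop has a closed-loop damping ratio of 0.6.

K_p = 13.9

Closed-loop characteristic equation: s² + 4.7s + K_p·1.1 = 0.
So ω_n = √(1.1K_p) and 2ζω_n = 4.7, giving ζ = 4.7/(2√(1.1K_p)).
Setting ζ = 0.6: √(1.1K_p) = 4.7/(2·0.6) = 3.917, so K_p = 15.34/1.1 = 13.9.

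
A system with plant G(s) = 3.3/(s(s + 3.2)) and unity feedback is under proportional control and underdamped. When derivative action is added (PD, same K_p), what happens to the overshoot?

decrease

The derivative term adds K·K_d to the s-coefficient of the characteristic equation, raising 2ζω_n while ω_n is unchanged; ζ increases, so overshoot decreases.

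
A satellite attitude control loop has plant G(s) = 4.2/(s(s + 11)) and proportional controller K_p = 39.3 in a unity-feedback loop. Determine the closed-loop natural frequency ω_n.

ω_n = 12.8 rad/s

With unity feedback the closed-loop characteristic equation is s² + 11s + 39.3·4.2 = s² + 11s + 165.1 = 0.
So ω_n² = 165.1 ⇒ ω_n = 12.85 rad/s, and ζ = 11/(2ω_n) = 0.428.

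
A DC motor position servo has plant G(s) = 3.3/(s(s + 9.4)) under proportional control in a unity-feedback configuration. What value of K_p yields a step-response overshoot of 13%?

From %OS = 100·exp(−πζ/√(1−ζ²)) = 13%, ζ = −ln(0.13)/√(π²+ln²(0.13)) = 0.5446.
Characteristic equation s² + 9.4s + 3.3K_p = 0 gives ζ = 9.4/(2√(3.3K_p)).
Setting ζ = 0.5446: √(3.3K_p) = 9.4/(2·0.5446) = 8.629, so K_p = 74.47/3.3 = 22.6.

K_p = 22.6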